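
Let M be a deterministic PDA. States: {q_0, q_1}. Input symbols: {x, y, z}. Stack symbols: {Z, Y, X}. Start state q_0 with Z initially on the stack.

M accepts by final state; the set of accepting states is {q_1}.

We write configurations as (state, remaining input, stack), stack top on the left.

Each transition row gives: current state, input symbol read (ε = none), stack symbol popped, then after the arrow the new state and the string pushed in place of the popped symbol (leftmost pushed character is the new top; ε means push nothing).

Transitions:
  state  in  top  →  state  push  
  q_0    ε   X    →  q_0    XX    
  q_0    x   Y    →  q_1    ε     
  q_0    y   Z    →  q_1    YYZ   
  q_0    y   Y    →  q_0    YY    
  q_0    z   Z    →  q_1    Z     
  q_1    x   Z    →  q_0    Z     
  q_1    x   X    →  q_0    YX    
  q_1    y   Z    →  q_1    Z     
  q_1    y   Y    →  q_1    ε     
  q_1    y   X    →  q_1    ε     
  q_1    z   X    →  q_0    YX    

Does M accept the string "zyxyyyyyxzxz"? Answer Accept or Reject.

Accept

(q_0, zyxyyyyyxzxz, Z)
  read z, top Z: go to q_1, push Z → (q_1, yxyyyyyxzxz, Z)
  read y, top Z: go to q_1, push Z → (q_1, xyyyyyxzxz, Z)
  read x, top Z: go to q_0, push Z → (q_0, yyyyyxzxz, Z)
  read y, top Z: go to q_1, push YYZ → (q_1, yyyyxzxz, YYZ)
  read y, top Y: go to q_1, push ε → (q_1, yyyxzxz, YZ)
  read y, top Y: go to q_1, push ε → (q_1, yyxzxz, Z)
  read y, top Z: go to q_1, push Z → (q_1, yxzxz, Z)
  read y, top Z: go to q_1, push Z → (q_1, xzxz, Z)
  read x, top Z: go to q_0, push Z → (q_0, zxz, Z)
  read z, top Z: go to q_1, push Z → (q_1, xz, Z)
  read x, top Z: go to q_0, push Z → (q_0, z, Z)
  read z, top Z: go to q_1, push Z → (q_1, ε, Z)
All input consumed; state q_1 ∈ F.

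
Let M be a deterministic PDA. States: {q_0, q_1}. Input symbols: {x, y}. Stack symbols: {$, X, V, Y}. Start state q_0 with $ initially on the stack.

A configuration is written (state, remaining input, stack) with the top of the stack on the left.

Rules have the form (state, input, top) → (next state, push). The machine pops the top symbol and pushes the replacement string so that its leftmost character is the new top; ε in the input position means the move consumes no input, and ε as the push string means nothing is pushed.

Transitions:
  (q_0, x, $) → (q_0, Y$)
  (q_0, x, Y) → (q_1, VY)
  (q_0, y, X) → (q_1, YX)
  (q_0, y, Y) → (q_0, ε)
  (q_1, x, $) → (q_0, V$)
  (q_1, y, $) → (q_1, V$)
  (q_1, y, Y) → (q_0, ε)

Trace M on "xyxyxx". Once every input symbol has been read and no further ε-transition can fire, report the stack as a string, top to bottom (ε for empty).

(q_0, xyxyxx, $) ⊢ (q_0, yxyxx, Y$) ⊢ (q_0, xyxx, $) ⊢ (q_0, yxx, Y$) ⊢ (q_0, xx, $) ⊢ (q_0, x, Y$) ⊢ (q_1, ε, VY$)
All input consumed in state q_1 with stack VY$.

VY$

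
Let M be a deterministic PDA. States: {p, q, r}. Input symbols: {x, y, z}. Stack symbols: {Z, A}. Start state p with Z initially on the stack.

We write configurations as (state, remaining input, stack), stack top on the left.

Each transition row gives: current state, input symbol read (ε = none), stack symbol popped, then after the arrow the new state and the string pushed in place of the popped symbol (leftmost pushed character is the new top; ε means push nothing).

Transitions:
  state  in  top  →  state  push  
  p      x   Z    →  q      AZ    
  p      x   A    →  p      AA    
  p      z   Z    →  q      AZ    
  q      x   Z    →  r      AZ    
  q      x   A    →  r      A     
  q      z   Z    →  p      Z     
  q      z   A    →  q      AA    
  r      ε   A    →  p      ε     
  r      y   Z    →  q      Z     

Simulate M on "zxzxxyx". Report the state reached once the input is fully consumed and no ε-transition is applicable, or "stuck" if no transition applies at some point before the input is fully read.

(p, zxzxxyx, Z)
  read z, top Z: go to q, push AZ → (q, xzxxyx, AZ)
  read x, top A: go to r, push A → (r, zxxyx, AZ)
  ε-move, top A: go to p, push ε → (p, zxxyx, Z)
  read z, top Z: go to q, push AZ → (q, xxyx, AZ)
  read x, top A: go to r, push A → (r, xyx, AZ)
  ε-move, top A: go to p, push ε → (p, xyx, Z)
  read x, top Z: go to q, push AZ → (q, yx, AZ)
No transition for (q, y, top A); M blocks with input yx remaining.

stuck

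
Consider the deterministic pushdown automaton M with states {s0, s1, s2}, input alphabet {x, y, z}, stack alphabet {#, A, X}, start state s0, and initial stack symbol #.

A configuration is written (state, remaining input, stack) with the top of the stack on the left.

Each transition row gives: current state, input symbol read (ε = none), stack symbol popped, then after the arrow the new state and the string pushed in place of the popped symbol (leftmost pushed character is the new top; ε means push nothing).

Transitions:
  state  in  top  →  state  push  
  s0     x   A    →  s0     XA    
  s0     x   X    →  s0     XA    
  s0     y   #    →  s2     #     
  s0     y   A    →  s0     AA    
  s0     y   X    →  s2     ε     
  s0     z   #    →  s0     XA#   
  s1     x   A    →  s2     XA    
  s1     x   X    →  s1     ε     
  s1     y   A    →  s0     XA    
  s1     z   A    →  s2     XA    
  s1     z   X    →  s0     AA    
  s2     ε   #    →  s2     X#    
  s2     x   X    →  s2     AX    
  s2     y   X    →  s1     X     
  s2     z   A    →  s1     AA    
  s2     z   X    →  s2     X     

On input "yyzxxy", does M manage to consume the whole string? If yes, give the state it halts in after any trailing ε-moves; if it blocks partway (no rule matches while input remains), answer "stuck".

(s0, yyzxxy, #) ⊢ (s2, yzxxy, #) ⊢ (s2, yzxxy, X#) ⊢ (s1, zxxy, X#) ⊢ (s0, xxy, AA#) ⊢ (s0, xy, XAA#) ⊢ (s0, y, XAAA#) ⊢ (s2, ε, AAA#)
All input consumed; M is in state s2.

s2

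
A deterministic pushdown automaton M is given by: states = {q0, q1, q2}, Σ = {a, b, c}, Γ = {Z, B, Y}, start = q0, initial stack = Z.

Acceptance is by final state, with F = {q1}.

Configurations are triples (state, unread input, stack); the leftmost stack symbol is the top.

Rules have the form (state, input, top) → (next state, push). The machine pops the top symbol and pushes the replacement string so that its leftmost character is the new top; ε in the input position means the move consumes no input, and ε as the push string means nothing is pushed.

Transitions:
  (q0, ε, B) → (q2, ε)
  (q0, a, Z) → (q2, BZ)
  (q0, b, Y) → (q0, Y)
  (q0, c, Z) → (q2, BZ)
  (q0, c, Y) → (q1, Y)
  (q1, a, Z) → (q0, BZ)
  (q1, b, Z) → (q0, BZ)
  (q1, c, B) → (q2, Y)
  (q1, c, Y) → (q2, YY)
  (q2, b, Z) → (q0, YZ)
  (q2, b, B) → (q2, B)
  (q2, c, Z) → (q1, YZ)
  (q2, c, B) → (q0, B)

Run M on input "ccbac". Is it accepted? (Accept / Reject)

Reject

(q0, ccbac, Z)
  read c, top Z: go to q2, push BZ → (q2, cbac, BZ)
  read c, top B: go to q0, push B → (q0, bac, BZ)
  ε-move, top B: go to q2, push ε → (q2, bac, Z)
  read b, top Z: go to q0, push YZ → (q0, ac, YZ)
No transition applies at (q0, ac, YZ); input not fully consumed.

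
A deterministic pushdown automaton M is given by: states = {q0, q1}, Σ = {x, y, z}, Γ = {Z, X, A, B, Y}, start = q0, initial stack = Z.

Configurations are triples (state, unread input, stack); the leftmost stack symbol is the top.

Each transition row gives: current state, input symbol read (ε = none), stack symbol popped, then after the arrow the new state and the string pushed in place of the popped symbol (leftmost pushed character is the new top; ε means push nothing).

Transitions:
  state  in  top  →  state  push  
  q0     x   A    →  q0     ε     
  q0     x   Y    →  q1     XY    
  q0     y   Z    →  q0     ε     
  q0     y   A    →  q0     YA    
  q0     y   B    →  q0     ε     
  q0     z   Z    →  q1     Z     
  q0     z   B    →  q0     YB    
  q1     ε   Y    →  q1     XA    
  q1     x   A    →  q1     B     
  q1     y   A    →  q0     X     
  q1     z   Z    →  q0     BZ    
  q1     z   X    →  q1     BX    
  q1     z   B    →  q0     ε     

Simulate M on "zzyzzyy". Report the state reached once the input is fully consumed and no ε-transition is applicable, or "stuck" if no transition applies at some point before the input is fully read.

(q0, zzyzzyy, Z)
  read z, top Z: go to q1, push Z → (q1, zyzzyy, Z)
  read z, top Z: go to q0, push BZ → (q0, yzzyy, BZ)
  read y, top B: go to q0, push ε → (q0, zzyy, Z)
  read z, top Z: go to q1, push Z → (q1, zyy, Z)
  read z, top Z: go to q0, push BZ → (q0, yy, BZ)
  read y, top B: go to q0, push ε → (q0, y, Z)
  read y, top Z: go to q0, push ε → (q0, ε, ε)
All input consumed; M is in state q0.

q0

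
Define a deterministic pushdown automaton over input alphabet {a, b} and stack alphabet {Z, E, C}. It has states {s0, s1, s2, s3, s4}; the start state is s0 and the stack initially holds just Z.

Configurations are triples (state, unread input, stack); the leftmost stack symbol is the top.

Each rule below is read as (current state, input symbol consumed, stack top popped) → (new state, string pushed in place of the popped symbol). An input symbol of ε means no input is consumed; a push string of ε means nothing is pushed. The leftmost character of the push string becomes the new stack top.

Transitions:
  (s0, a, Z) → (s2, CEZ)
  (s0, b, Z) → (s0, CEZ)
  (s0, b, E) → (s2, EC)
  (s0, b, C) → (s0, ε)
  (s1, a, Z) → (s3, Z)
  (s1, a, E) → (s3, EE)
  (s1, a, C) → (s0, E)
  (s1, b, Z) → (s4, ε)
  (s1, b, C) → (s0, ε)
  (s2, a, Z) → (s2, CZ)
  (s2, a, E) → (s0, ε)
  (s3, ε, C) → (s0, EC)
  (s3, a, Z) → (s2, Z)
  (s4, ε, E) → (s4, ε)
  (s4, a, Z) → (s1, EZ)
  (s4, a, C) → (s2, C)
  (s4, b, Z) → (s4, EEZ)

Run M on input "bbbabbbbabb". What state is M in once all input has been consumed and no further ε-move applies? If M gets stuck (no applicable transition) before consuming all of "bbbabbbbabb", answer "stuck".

(s0, bbbabbbbabb, Z)
  read b, top Z: go to s0, push CEZ → (s0, bbabbbbabb, CEZ)
  read b, top C: go to s0, push ε → (s0, babbbbabb, EZ)
  read b, top E: go to s2, push EC → (s2, abbbbabb, ECZ)
  read a, top E: go to s0, push ε → (s0, bbbbabb, CZ)
  read b, top C: go to s0, push ε → (s0, bbbabb, Z)
  read b, top Z: go to s0, push CEZ → (s0, bbabb, CEZ)
  read b, top C: go to s0, push ε → (s0, babb, EZ)
  read b, top E: go to s2, push EC → (s2, abb, ECZ)
  read a, top E: go to s0, push ε → (s0, bb, CZ)
  read b, top C: go to s0, push ε → (s0, b, Z)
  read b, top Z: go to s0, push CEZ → (s0, ε, CEZ)
All input consumed; M is in state s0.

s0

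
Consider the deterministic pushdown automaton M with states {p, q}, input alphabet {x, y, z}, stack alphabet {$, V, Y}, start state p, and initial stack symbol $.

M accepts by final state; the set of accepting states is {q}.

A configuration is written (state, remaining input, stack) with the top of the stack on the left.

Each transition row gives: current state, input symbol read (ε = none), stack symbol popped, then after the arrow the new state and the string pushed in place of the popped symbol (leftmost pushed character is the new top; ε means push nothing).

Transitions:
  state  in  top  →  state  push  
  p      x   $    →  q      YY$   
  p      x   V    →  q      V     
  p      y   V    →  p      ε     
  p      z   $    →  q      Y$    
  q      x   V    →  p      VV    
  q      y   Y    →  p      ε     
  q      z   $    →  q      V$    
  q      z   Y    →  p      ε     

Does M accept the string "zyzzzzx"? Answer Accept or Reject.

Accept

(p, zyzzzzx, $)
  read z, top $: go to q, push Y$ → (q, yzzzzx, Y$)
  read y, top Y: go to p, push ε → (p, zzzzx, $)
  read z, top $: go to q, push Y$ → (q, zzzx, Y$)
  read z, top Y: go to p, push ε → (p, zzx, $)
  read z, top $: go to q, push Y$ → (q, zx, Y$)
  read z, top Y: go to p, push ε → (p, x, $)
  read x, top $: go to q, push YY$ → (q, ε, YY$)
All input consumed; state q ∈ F.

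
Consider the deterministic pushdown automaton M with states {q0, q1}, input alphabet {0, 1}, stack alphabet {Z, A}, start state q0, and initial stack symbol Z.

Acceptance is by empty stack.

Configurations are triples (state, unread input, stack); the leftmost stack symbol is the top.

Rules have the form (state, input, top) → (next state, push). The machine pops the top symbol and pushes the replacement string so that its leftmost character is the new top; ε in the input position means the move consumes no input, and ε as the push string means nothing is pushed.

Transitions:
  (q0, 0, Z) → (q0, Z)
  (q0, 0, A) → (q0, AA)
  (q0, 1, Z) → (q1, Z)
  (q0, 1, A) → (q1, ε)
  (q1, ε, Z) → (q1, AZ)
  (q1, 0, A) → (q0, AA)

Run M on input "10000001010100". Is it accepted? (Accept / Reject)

Reject

(q0, 10000001010100, Z)
  read 1, top Z: go to q1, push Z → (q1, 0000001010100, Z)
  ε-move, top Z: go to q1, push AZ → (q1, 0000001010100, AZ)
  read 0, top A: go to q0, push AA → (q0, 000001010100, AAZ)
  read 0, top A: go to q0, push AA → (q0, 00001010100, AAAZ)
  read 0, top A: go to q0, push AA → (q0, 0001010100, AAAAZ)
  read 0, top A: go to q0, push AA → (q0, 001010100, AAAAAZ)
  read 0, top A: go to q0, push AA → (q0, 01010100, AAAAAAZ)
  read 0, top A: go to q0, push AA → (q0, 1010100, AAAAAAAZ)
  read 1, top A: go to q1, push ε → (q1, 010100, AAAAAAZ)
  read 0, top A: go to q0, push AA → (q0, 10100, AAAAAAAZ)
  read 1, top A: go to q1, push ε → (q1, 0100, AAAAAAZ)
  read 0, top A: go to q0, push AA → (q0, 100, AAAAAAAZ)
  read 1, top A: go to q1, push ε → (q1, 00, AAAAAAZ)
  read 0, top A: go to q0, push AA → (q0, 0, AAAAAAAZ)
  read 0, top A: go to q0, push AA → (q0, ε, AAAAAAAAZ)
All input consumed; stack is AAAAAAAAZ, not empty, and no further ε-move applies.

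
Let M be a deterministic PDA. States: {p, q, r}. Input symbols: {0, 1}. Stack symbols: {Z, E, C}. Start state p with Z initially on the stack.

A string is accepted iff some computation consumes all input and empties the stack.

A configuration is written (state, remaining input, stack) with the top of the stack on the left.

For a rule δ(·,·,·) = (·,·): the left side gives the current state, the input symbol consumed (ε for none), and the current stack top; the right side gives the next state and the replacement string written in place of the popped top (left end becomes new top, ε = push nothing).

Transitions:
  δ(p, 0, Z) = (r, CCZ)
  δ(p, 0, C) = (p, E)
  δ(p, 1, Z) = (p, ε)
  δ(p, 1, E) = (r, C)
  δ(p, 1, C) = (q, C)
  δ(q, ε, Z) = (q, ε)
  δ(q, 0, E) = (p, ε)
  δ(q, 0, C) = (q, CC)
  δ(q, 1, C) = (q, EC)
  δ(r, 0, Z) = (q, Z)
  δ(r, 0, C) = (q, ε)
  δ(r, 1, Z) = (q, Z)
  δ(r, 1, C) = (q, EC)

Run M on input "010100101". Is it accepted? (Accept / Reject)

Reject

(p, 010100101, Z)
  read 0, top Z: go to r, push CCZ → (r, 10100101, CCZ)
  read 1, top C: go to q, push EC → (q, 0100101, ECCZ)
  read 0, top E: go to p, push ε → (p, 100101, CCZ)
  read 1, top C: go to q, push C → (q, 00101, CCZ)
  read 0, top C: go to q, push CC → (q, 0101, CCCZ)
  read 0, top C: go to q, push CC → (q, 101, CCCCZ)
  read 1, top C: go to q, push EC → (q, 01, ECCCCZ)
  read 0, top E: go to p, push ε → (p, 1, CCCCZ)
  read 1, top C: go to q, push C → (q, ε, CCCCZ)
All input consumed; stack is CCCCZ, not empty, and no further ε-move applies.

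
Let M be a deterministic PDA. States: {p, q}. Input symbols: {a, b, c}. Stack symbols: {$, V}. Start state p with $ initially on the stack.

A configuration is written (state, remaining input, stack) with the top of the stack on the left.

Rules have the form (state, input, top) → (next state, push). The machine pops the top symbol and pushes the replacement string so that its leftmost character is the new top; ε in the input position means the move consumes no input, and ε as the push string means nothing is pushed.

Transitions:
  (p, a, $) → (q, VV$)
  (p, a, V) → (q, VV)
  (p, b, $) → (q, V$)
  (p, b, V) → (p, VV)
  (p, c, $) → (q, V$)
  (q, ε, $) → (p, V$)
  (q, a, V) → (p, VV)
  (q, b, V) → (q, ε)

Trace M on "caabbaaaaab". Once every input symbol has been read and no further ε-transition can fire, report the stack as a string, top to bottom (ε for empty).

(p, caabbaaaaab, $)
  read c, top $: go to q, push V$ → (q, aabbaaaaab, V$)
  read a, top V: go to p, push VV → (p, abbaaaaab, VV$)
  read a, top V: go to q, push VV → (q, bbaaaaab, VVV$)
  read b, top V: go to q, push ε → (q, baaaaab, VV$)
  read b, top V: go to q, push ε → (q, aaaaab, V$)
  read a, top V: go to p, push VV → (p, aaaab, VV$)
  read a, top V: go to q, push VV → (q, aaab, VVV$)
  read a, top V: go to p, push VV → (p, aab, VVVV$)
  read a, top V: go to q, push VV → (q, ab, VVVVV$)
  read a, top V: go to p, push VV → (p, b, VVVVVV$)
  read b, top V: go to p, push VV → (p, ε, VVVVVVV$)
All input consumed in state p with stack VVVVVVV$.

VVVVVVV$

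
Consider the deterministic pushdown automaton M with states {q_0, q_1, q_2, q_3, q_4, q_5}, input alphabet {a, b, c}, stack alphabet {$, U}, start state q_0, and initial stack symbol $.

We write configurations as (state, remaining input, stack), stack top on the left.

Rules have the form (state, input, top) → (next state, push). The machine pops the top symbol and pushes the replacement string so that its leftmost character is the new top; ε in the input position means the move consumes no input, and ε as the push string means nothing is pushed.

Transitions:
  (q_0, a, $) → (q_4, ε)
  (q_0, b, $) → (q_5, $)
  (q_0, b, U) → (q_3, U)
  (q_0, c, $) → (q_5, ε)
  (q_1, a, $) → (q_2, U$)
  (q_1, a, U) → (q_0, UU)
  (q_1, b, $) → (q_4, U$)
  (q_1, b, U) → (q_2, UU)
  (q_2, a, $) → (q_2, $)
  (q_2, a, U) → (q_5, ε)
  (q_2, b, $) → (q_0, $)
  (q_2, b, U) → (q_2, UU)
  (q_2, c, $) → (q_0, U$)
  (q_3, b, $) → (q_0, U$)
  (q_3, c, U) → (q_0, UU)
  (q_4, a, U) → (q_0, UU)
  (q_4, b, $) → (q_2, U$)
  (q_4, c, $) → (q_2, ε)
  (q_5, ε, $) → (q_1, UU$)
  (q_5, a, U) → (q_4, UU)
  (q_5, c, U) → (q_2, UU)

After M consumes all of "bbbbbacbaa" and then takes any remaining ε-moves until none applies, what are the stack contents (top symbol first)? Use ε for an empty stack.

UUUUUUU$

(q_0, bbbbbacbaa, $)
  read b, top $: go to q_5, push $ → (q_5, bbbbacbaa, $)
  ε-move, top $: go to q_1, push UU$ → (q_1, bbbbacbaa, UU$)
  read b, top U: go to q_2, push UU → (q_2, bbbacbaa, UUU$)
  read b, top U: go to q_2, push UU → (q_2, bbacbaa, UUUU$)
  read b, top U: go to q_2, push UU → (q_2, bacbaa, UUUUU$)
  read b, top U: go to q_2, push UU → (q_2, acbaa, UUUUUU$)
  read a, top U: go to q_5, push ε → (q_5, cbaa, UUUUU$)
  read c, top U: go to q_2, push UU → (q_2, baa, UUUUUU$)
  read b, top U: go to q_2, push UU → (q_2, aa, UUUUUUU$)
  read a, top U: go to q_5, push ε → (q_5, a, UUUUUU$)
  read a, top U: go to q_4, push UU → (q_4, ε, UUUUUUU$)
All input consumed in state q_4 with stack UUUUUUU$.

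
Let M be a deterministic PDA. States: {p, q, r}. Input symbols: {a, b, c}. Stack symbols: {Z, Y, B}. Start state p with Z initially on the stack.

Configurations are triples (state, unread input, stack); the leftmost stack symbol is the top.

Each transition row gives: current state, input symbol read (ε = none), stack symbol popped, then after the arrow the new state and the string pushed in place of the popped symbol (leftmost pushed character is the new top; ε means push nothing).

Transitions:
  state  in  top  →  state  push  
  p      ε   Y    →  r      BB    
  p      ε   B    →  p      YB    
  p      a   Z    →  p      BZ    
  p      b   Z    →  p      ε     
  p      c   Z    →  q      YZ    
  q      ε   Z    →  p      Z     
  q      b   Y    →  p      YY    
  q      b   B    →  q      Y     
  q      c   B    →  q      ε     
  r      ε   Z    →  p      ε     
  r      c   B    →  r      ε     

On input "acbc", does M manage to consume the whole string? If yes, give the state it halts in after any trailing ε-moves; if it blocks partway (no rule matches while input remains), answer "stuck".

stuck

(p, acbc, Z) ⊢ (p, cbc, BZ) ⊢ (p, cbc, YBZ) ⊢ (r, cbc, BBBZ) ⊢ (r, bc, BBZ)
No transition for (r, b, top B); M blocks with input bc remaining.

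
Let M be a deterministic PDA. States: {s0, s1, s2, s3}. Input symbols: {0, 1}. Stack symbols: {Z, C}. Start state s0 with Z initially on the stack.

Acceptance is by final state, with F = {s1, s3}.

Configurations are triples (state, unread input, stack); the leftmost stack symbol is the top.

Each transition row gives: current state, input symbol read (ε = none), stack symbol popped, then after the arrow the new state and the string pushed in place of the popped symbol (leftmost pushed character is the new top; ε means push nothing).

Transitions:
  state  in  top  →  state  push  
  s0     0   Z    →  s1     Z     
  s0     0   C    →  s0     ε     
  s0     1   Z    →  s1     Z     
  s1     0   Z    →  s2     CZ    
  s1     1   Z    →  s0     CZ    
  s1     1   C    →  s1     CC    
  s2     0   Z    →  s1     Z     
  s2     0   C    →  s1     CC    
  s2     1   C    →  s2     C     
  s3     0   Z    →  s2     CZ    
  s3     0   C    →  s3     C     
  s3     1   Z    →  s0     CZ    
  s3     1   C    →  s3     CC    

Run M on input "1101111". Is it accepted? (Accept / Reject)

(s0, 1101111, Z)
  read 1, top Z: go to s1, push Z → (s1, 101111, Z)
  read 1, top Z: go to s0, push CZ → (s0, 01111, CZ)
  read 0, top C: go to s0, push ε → (s0, 1111, Z)
  read 1, top Z: go to s1, push Z → (s1, 111, Z)
  read 1, top Z: go to s0, push CZ → (s0, 11, CZ)
No transition applies at (s0, 11, CZ); input not fully consumed.

Reject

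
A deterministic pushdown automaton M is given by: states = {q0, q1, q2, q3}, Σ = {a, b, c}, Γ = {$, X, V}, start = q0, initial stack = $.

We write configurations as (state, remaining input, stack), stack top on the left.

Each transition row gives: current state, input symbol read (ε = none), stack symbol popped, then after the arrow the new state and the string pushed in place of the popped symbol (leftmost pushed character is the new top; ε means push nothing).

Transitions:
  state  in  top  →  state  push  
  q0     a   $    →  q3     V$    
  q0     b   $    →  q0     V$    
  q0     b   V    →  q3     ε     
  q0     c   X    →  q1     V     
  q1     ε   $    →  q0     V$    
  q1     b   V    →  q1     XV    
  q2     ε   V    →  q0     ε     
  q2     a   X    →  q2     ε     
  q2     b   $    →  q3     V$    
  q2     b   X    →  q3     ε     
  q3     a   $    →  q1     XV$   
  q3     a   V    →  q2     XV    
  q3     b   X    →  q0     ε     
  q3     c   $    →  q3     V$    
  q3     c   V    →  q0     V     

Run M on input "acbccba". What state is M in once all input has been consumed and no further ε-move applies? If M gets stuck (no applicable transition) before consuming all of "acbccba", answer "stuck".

(q0, acbccba, $)
  read a, top $: go to q3, push V$ → (q3, cbccba, V$)
  read c, top V: go to q0, push V → (q0, bccba, V$)
  read b, top V: go to q3, push ε → (q3, ccba, $)
  read c, top $: go to q3, push V$ → (q3, cba, V$)
  read c, top V: go to q0, push V → (q0, ba, V$)
  read b, top V: go to q3, push ε → (q3, a, $)
  read a, top $: go to q1, push XV$ → (q1, ε, XV$)
All input consumed; M is in state q1.

q1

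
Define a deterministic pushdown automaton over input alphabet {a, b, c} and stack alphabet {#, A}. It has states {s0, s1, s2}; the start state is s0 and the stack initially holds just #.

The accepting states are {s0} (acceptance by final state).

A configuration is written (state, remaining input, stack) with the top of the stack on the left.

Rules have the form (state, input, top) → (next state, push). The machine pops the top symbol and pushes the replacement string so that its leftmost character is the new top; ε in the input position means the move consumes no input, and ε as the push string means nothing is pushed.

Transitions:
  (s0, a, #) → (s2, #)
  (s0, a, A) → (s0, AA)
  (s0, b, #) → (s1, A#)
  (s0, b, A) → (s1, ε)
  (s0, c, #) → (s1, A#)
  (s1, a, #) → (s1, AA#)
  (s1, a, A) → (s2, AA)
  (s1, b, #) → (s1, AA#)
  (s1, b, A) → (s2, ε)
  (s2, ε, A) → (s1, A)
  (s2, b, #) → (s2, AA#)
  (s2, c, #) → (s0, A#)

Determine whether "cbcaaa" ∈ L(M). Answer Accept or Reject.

Accept

(s0, cbcaaa, #) ⊢ (s1, bcaaa, A#) ⊢ (s2, caaa, #) ⊢ (s0, aaa, A#) ⊢ (s0, aa, AA#) ⊢ (s0, a, AAA#) ⊢ (s0, ε, AAAA#)
All input consumed; state s0 ∈ F.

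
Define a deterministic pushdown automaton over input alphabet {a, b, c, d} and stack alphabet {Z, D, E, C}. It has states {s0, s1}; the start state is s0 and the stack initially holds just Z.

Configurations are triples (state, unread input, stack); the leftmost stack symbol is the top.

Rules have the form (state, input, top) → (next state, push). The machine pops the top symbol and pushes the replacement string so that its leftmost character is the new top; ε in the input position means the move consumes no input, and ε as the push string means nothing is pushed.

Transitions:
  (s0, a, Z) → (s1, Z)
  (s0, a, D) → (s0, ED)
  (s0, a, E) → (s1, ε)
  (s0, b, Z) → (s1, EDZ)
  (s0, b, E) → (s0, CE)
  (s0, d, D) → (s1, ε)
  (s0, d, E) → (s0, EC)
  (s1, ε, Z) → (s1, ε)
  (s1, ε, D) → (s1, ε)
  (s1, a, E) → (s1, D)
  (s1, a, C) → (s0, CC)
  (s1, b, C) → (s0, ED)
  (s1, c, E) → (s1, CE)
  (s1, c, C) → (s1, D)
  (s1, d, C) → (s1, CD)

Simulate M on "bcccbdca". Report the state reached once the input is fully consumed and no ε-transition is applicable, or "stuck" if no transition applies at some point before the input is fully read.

(s0, bcccbdca, Z)
  read b, top Z: go to s1, push EDZ → (s1, cccbdca, EDZ)
  read c, top E: go to s1, push CE → (s1, ccbdca, CEDZ)
  read c, top C: go to s1, push D → (s1, cbdca, DEDZ)
  ε-move, top D: go to s1, push ε → (s1, cbdca, EDZ)
  read c, top E: go to s1, push CE → (s1, bdca, CEDZ)
  read b, top C: go to s0, push ED → (s0, dca, EDEDZ)
  read d, top E: go to s0, push EC → (s0, ca, ECDEDZ)
No transition for (s0, c, top E); M blocks with input ca remaining.

stuck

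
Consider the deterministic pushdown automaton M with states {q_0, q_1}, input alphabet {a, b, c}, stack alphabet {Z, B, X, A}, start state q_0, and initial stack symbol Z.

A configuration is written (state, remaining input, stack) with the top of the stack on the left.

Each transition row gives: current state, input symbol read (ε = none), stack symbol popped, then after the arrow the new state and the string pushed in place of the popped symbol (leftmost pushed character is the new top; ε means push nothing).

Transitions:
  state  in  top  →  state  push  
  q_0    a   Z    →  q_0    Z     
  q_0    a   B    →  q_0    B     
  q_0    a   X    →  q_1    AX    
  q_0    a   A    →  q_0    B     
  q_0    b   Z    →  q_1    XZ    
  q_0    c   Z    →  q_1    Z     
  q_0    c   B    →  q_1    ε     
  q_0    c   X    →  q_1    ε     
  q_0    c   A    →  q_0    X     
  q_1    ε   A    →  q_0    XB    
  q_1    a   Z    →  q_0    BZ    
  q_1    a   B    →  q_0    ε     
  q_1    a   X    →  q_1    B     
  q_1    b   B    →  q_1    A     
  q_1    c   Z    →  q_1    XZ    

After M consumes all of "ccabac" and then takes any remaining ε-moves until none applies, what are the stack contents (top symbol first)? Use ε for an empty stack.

BXBZ

(q_0, ccabac, Z) ⊢ (q_1, cabac, Z) ⊢ (q_1, abac, XZ) ⊢ (q_1, bac, BZ) ⊢ (q_1, ac, AZ) ⊢ (q_0, ac, XBZ) ⊢ (q_1, c, AXBZ) ⊢ (q_0, c, XBXBZ) ⊢ (q_1, ε, BXBZ)
All input consumed in state q_1 with stack BXBZ.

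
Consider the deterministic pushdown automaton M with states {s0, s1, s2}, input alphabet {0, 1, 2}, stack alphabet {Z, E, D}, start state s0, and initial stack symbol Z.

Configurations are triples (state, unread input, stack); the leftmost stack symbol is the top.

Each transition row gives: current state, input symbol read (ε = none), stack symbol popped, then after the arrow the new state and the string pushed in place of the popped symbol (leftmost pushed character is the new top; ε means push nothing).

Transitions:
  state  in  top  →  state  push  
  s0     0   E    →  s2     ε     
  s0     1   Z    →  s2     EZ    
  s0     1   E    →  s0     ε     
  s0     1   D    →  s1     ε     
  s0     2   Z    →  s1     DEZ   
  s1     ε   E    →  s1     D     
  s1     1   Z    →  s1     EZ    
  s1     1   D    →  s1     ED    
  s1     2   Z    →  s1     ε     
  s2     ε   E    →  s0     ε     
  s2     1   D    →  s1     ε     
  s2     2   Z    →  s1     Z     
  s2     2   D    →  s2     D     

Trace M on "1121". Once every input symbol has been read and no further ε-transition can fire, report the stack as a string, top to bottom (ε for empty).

(s0, 1121, Z) ⊢ (s2, 121, EZ) ⊢ (s0, 121, Z) ⊢ (s2, 21, EZ) ⊢ (s0, 21, Z) ⊢ (s1, 1, DEZ) ⊢ (s1, ε, EDEZ) ⊢ (s1, ε, DDEZ)
All input consumed in state s1 with stack DDEZ.

DDEZ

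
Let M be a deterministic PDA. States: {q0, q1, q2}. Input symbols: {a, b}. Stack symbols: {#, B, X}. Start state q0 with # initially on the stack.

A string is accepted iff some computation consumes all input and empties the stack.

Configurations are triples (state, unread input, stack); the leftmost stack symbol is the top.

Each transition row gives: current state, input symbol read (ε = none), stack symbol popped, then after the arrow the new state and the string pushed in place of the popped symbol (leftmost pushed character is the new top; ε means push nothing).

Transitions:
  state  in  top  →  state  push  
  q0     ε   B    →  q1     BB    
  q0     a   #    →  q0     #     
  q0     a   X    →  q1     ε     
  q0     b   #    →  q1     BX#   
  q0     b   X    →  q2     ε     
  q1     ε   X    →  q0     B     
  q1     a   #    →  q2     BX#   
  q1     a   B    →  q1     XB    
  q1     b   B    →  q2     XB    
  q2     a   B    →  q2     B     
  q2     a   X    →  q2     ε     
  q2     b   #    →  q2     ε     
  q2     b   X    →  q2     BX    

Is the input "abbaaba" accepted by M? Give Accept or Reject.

(q0, abbaaba, #) ⊢ (q0, bbaaba, #) ⊢ (q1, baaba, BX#) ⊢ (q2, aaba, XBX#) ⊢ (q2, aba, BX#) ⊢ (q2, ba, BX#)
No transition applies at (q2, ba, BX#); input not fully consumed.

Reject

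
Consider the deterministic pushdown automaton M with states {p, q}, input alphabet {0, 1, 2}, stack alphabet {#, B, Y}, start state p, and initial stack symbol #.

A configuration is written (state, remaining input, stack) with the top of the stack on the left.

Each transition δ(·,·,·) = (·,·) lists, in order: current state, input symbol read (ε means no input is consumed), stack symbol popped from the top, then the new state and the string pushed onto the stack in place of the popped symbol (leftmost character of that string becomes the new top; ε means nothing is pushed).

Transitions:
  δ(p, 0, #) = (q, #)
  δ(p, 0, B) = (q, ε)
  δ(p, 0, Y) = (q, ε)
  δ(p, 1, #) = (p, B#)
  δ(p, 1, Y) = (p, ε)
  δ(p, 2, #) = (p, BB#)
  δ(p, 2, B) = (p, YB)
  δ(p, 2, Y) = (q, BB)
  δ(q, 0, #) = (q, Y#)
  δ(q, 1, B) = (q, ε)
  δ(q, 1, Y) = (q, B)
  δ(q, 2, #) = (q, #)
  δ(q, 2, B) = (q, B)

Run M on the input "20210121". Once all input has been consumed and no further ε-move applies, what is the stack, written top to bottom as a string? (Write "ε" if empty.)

#

(p, 20210121, #) ⊢ (p, 0210121, BB#) ⊢ (q, 210121, B#) ⊢ (q, 10121, B#) ⊢ (q, 0121, #) ⊢ (q, 121, Y#) ⊢ (q, 21, B#) ⊢ (q, 1, B#) ⊢ (q, ε, #)
All input consumed in state q with stack #.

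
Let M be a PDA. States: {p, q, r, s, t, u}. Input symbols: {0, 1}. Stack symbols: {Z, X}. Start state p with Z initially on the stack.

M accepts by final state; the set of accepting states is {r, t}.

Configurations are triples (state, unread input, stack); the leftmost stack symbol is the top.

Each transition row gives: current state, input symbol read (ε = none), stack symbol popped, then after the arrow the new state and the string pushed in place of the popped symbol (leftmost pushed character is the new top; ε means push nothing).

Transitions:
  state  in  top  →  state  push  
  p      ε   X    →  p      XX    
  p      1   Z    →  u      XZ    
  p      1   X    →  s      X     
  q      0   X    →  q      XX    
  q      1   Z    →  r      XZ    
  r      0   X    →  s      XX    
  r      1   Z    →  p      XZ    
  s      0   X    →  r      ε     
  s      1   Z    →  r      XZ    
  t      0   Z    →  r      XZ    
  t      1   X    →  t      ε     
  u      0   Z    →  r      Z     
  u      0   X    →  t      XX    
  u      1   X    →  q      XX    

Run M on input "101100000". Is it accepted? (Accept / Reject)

Accept

One accepting computation: (p, 101100000, Z) ⊢ (u, 01100000, XZ) ⊢ (t, 1100000, XXZ) ⊢ (t, 100000, XZ) ⊢ (t, 00000, Z) ⊢ (r, 0000, XZ) ⊢ (s, 000, XXZ) ⊢ (r, 00, XZ) ⊢ (s, 0, XXZ) ⊢ (r, ε, XZ)
All input consumed and state r ∈ F.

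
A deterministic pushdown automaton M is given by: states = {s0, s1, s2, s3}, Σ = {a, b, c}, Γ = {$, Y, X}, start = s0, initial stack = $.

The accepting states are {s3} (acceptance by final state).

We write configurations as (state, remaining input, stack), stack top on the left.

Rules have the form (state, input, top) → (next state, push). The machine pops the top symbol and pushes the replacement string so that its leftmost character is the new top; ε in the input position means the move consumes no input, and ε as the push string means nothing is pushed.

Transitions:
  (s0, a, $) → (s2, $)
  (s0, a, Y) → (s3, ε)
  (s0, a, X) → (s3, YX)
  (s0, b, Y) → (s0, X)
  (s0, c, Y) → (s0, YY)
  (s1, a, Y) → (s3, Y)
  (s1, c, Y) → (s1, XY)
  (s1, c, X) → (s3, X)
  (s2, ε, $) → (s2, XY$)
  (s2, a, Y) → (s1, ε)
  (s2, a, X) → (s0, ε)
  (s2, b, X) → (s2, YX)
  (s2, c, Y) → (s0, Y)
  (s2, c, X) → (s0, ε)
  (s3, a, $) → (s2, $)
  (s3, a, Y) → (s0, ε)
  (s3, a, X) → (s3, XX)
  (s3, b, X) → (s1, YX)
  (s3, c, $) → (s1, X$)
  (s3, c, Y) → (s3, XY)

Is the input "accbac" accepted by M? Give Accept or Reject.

(s0, accbac, $)
  read a, top $: go to s2, push $ → (s2, ccbac, $)
  ε-move, top $: go to s2, push XY$ → (s2, ccbac, XY$)
  read c, top X: go to s0, push ε → (s0, cbac, Y$)
  read c, top Y: go to s0, push YY → (s0, bac, YY$)
  read b, top Y: go to s0, push X → (s0, ac, XY$)
  read a, top X: go to s3, push YX → (s3, c, YXY$)
  read c, top Y: go to s3, push XY → (s3, ε, XYXY$)
All input consumed; state s3 ∈ F.

Accept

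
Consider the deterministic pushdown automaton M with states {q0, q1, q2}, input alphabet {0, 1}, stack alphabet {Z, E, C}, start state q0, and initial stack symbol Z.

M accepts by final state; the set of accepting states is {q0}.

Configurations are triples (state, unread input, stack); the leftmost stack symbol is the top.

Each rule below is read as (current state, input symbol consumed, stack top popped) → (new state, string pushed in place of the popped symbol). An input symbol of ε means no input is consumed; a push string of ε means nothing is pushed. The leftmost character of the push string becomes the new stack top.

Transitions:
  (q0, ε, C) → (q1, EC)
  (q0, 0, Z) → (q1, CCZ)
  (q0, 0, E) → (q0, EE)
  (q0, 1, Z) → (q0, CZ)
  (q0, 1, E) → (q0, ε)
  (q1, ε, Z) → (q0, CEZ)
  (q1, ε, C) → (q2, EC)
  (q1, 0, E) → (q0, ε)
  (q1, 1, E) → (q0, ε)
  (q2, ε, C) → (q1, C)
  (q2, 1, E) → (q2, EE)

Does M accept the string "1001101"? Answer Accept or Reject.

Accept

(q0, 1001101, Z)
  read 1, top Z: go to q0, push CZ → (q0, 001101, CZ)
  ε-move, top C: go to q1, push EC → (q1, 001101, ECZ)
  read 0, top E: go to q0, push ε → (q0, 01101, CZ)
  ε-move, top C: go to q1, push EC → (q1, 01101, ECZ)
  read 0, top E: go to q0, push ε → (q0, 1101, CZ)
  ε-move, top C: go to q1, push EC → (q1, 1101, ECZ)
  read 1, top E: go to q0, push ε → (q0, 101, CZ)
  ε-move, top C: go to q1, push EC → (q1, 101, ECZ)
  read 1, top E: go to q0, push ε → (q0, 01, CZ)
  ε-move, top C: go to q1, push EC → (q1, 01, ECZ)
  read 0, top E: go to q0, push ε → (q0, 1, CZ)
  ε-move, top C: go to q1, push EC → (q1, 1, ECZ)
  read 1, top E: go to q0, push ε → (q0, ε, CZ)
All input consumed; state q0 ∈ F.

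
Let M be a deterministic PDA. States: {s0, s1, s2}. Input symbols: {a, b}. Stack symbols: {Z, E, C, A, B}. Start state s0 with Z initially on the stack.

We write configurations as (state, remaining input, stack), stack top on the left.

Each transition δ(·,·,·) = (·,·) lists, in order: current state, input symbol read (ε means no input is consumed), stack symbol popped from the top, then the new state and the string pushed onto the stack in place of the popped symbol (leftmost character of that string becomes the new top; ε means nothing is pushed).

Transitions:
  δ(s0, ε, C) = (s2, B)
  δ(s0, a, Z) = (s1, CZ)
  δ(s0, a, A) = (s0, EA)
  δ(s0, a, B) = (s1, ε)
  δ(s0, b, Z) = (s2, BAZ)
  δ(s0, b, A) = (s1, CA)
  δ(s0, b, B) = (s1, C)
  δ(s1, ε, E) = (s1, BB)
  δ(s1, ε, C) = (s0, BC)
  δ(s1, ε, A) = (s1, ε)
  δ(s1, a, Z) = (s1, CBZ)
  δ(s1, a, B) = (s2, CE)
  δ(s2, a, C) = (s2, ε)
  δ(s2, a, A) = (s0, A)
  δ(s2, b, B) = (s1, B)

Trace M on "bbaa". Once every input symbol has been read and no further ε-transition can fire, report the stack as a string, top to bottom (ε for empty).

EAZ

(s0, bbaa, Z) ⊢ (s2, baa, BAZ) ⊢ (s1, aa, BAZ) ⊢ (s2, a, CEAZ) ⊢ (s2, ε, EAZ)
All input consumed in state s2 with stack EAZ.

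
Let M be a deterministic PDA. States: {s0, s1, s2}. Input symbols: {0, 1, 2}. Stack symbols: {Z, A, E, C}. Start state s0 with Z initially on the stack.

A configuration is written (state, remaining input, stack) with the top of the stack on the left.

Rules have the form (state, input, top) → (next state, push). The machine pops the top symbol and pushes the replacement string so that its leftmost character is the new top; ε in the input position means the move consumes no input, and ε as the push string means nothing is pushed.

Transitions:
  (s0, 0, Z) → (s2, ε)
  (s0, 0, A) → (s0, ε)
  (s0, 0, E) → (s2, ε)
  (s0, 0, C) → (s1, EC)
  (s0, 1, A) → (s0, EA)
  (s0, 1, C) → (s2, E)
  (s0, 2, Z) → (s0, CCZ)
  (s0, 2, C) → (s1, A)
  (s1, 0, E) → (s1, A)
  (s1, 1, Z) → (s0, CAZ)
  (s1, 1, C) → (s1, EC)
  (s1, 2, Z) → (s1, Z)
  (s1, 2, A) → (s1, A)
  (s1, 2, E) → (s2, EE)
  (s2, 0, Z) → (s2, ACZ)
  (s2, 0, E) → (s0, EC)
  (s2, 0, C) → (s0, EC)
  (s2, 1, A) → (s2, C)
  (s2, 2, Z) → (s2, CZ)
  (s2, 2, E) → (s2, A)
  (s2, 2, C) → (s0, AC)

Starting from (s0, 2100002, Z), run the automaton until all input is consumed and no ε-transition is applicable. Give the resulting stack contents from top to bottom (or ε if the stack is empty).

(s0, 2100002, Z)
  read 2, top Z: go to s0, push CCZ → (s0, 100002, CCZ)
  read 1, top C: go to s2, push E → (s2, 00002, ECZ)
  read 0, top E: go to s0, push EC → (s0, 0002, ECCZ)
  read 0, top E: go to s2, push ε → (s2, 002, CCZ)
  read 0, top C: go to s0, push EC → (s0, 02, ECCZ)
  read 0, top E: go to s2, push ε → (s2, 2, CCZ)
  read 2, top C: go to s0, push AC → (s0, ε, ACCZ)
All input consumed in state s0 with stack ACCZ.

ACCZ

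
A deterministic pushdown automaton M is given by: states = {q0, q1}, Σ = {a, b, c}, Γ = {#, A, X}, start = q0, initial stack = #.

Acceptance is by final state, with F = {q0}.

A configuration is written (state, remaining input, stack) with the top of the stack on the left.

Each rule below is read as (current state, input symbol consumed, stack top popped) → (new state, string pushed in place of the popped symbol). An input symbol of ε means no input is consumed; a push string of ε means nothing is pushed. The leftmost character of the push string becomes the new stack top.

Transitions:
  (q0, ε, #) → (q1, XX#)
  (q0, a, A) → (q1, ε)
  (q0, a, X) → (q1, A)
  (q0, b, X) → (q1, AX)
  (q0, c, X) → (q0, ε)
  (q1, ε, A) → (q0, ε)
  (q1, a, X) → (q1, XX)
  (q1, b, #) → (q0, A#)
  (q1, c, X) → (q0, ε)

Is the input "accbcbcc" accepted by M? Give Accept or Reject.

Reject

(q0, accbcbcc, #)
  ε-move, top #: go to q1, push XX# → (q1, accbcbcc, XX#)
  read a, top X: go to q1, push XX → (q1, ccbcbcc, XXX#)
  read c, top X: go to q0, push ε → (q0, cbcbcc, XX#)
  read c, top X: go to q0, push ε → (q0, bcbcc, X#)
  read b, top X: go to q1, push AX → (q1, cbcc, AX#)
  ε-move, top A: go to q0, push ε → (q0, cbcc, X#)
  read c, top X: go to q0, push ε → (q0, bcc, #)
  ε-move, top #: go to q1, push XX# → (q1, bcc, XX#)
No transition applies at (q1, bcc, XX#); input not fully consumed.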